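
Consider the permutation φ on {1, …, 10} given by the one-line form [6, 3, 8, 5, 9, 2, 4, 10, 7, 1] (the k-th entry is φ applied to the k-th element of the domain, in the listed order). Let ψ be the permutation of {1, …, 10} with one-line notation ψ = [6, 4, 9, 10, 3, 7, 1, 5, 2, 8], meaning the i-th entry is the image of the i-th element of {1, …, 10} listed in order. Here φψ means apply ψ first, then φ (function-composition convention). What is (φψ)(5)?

8

ψ(5) = 3, then φ(3) = 8; composing gives (φψ)(5) = 8.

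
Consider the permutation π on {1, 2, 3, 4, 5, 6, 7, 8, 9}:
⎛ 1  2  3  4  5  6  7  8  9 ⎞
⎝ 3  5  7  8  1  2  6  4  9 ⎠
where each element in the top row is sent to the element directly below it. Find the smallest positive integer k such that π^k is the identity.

6

Decomposing into disjoint cycles gives cycle lengths 6, 2, 1.
The order of π is the least common multiple of its cycle lengths: lcm(6, 2) = 6.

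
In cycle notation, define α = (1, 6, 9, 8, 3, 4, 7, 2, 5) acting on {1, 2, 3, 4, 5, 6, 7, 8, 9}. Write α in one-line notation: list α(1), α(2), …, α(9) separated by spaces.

6 5 4 7 1 9 2 3 8

Image by image: 1↦6, 2↦5, 3↦4, 4↦7, 5↦1, 6↦9, 7↦2, 8↦3, 9↦8.
Listing these in domain order gives 6 5 4 7 1 9 2 3 8.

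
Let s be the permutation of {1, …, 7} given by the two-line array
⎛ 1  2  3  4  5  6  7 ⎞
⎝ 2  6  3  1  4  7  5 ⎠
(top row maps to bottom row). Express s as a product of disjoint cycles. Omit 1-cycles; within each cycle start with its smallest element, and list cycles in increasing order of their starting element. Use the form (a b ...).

From 1: 1 → 2 → 6 → 7 → 5 → 4 → 1, closing the cycle (1 2 6 7 5 4).
Continuing from each remaining unvisited element yields (1 2 6 7 5 4).

(1 2 6 7 5 4)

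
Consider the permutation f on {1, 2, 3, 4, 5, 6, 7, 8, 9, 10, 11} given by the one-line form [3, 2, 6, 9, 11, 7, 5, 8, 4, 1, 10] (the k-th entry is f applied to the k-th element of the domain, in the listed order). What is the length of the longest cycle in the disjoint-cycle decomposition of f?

Decomposing into disjoint cycles gives (1, 3, 6, 7, 5, 11, 10)(4, 9); the longest has length 7.

7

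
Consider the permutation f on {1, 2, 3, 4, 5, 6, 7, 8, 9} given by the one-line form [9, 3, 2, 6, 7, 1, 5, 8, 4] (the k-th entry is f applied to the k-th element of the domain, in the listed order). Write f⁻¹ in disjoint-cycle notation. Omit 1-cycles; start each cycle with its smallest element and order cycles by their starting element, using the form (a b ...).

(1 6 4 9)(2 3)(5 7)

The cycle decomposition of f is (1 9 4 6)(2 3)(5 7).
The inverse reverses every cycle; in canonical form, f⁻¹ = (1 6 4 9)(2 3)(5 7).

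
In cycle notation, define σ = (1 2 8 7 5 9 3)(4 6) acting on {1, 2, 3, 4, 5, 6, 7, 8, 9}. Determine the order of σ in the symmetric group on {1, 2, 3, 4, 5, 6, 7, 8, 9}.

14

The disjoint cycles have lengths 7, 2.
The order of σ is the least common multiple of its cycle lengths: lcm(7, 2) = 14.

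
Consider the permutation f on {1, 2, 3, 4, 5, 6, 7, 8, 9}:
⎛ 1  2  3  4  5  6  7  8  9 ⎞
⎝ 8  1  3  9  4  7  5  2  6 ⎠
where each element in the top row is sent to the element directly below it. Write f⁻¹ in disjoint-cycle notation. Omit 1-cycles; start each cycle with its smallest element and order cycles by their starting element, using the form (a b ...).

(1 2 8)(4 5 7 6 9)

The cycle decomposition of f is (1 8 2)(4 9 6 7 5).
The inverse reverses every cycle; in canonical form, f⁻¹ = (1 2 8)(4 5 7 6 9).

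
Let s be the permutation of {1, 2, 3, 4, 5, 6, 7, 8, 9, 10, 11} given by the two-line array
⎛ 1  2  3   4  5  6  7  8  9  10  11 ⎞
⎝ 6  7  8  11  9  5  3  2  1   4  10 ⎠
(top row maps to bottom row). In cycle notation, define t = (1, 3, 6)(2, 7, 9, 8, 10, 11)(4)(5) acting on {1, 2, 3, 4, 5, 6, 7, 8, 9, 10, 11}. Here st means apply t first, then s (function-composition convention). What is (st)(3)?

t(3) = 6, then s(6) = 5; composing gives (st)(3) = 5.

5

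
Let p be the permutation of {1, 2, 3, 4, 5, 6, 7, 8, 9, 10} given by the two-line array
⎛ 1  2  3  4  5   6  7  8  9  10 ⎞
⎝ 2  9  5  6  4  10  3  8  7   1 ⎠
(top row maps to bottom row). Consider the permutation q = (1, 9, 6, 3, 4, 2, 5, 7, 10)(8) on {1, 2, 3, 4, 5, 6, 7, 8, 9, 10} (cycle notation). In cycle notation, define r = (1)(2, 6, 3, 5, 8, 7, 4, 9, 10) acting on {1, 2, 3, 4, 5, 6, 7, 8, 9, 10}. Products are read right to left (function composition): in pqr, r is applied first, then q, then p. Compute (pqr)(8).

(pqr)(8) = p(q(r(8))). r(8) = 7, then q(7) = 10, then p(10) = 1, so the result is 1.

1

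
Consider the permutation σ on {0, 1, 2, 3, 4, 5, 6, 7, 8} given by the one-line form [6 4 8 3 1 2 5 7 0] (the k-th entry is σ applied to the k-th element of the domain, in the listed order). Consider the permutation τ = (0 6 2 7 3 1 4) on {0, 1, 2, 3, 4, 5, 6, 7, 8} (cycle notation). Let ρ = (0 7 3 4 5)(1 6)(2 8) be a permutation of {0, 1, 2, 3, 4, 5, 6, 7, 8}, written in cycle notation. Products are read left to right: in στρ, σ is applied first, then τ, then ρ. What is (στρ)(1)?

Apply the permutations in order: σ(1) = 4, then τ(4) = 0, then ρ(0) = 7. So (στρ)(1) = 7.

7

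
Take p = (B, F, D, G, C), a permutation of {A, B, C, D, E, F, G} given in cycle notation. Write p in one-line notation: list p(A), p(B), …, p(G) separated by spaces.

A F B G E D C

Image by image: A↦A, B↦F, C↦B, D↦G, E↦E, F↦D, G↦C.
So the one-line form is A F B G E D C.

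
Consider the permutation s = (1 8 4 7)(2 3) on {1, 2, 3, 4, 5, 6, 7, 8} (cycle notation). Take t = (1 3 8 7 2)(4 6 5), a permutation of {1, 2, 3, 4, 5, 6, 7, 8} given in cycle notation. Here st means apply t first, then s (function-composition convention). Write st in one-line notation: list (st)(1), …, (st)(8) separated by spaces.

(st)(x) = s(t(x)). Computing each image: s(t(1)) = s(3) = 2, s(t(2)) = s(1) = 8, s(t(3)) = s(8) = 4, s(t(4)) = s(6) = 6, s(t(5)) = s(4) = 7, s(t(6)) = s(5) = 5, s(t(7)) = s(2) = 3, s(t(8)) = s(7) = 1.
Hence st = [2 8 4 6 7 5 3 1].

2 8 4 6 7 5 3 1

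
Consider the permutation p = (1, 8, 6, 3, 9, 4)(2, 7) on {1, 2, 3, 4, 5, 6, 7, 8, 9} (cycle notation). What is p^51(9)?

9 lies in the 6-cycle (1, 8, 6, 3, 9, 4).
Powers repeat with period 6 on this cycle, and 51 mod 6 = 3, so p^51(9) = p^3(9).
Advancing 3 steps from 9: 9 → 4 → 1 → 8.

8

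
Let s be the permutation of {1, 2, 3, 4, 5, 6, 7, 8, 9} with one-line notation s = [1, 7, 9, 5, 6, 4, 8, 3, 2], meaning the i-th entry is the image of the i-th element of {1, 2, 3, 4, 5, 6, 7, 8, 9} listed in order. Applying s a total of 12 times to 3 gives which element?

2

Tracing 3 → 9 → … returns to 3 after 5 steps, so 3 lies in a 5-cycle (2 7 8 3 9).
On a 5-cycle, s^5 is the identity, so s^12 = s^2 there (12 ≡ 2 mod 5).
Advancing 2 steps from 3: 3 → 9 → 2.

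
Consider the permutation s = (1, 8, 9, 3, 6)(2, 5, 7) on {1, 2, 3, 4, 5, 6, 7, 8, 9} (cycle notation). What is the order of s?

15

The cycle type of s is (5, 3, 1).
The order of s is the least common multiple of its cycle lengths: lcm(5, 3) = 15.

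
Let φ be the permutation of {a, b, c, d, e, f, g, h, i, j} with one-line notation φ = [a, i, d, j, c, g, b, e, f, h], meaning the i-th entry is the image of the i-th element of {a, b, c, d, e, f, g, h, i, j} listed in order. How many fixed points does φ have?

The fixed points (elements with φ(x) = x) are {a}, so there is 1.

1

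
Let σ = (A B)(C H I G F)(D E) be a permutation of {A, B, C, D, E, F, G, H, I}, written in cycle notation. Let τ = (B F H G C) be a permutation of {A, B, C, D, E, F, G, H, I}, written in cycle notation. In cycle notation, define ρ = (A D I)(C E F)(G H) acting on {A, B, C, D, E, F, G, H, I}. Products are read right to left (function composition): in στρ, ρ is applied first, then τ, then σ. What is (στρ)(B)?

C

(στρ)(B) = σ(τ(ρ(B))). ρ(B) = B, then τ(B) = F, then σ(F) = C, so the result is C.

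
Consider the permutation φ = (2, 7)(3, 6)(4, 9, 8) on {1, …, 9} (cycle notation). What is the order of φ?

The disjoint cycles have lengths 3, 2, 2, 1, 1.
The order is lcm(3, 2, 2) = 6.

6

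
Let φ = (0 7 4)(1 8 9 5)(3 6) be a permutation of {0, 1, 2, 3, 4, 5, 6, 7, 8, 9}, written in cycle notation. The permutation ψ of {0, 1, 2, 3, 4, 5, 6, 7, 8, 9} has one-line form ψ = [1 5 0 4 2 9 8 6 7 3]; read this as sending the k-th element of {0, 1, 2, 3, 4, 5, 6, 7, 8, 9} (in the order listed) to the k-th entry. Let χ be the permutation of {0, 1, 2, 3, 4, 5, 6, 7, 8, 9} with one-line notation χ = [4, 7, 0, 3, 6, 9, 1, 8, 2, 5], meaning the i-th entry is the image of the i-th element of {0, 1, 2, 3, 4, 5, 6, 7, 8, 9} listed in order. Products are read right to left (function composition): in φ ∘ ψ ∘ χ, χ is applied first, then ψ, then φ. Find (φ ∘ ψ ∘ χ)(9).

Chase 9: χ(9) = 5; ψ(5) = 9; φ(9) = 5. Hence (φ ∘ ψ ∘ χ)(9) = 5.

5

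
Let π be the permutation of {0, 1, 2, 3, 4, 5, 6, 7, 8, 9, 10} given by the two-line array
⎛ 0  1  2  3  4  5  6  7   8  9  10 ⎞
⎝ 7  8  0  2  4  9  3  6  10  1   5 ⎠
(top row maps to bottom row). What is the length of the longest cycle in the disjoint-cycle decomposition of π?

Decomposing into disjoint cycles gives (0 7 6 3 2)(1 8 10 5 9); the longest has length 5.

5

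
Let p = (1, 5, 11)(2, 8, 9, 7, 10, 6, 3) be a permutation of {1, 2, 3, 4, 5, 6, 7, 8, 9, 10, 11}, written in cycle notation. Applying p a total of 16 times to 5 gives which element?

11

5 lies in the 3-cycle (1, 5, 11).
On a 3-cycle, p^3 is the identity, so p^16 = p^1 there (16 ≡ 1 mod 3).
Advancing 1 step from 5: 5 → 11.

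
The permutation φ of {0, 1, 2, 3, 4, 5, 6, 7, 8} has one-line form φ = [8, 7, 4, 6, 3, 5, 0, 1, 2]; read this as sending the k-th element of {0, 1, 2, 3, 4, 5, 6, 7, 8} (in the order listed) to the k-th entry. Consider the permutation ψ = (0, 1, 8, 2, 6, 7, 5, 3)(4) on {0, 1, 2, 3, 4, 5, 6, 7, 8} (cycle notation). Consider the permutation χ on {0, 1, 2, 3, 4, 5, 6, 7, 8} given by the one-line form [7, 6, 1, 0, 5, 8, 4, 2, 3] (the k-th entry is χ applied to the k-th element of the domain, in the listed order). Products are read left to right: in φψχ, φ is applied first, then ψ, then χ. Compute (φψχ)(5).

0

Apply the permutations in order: φ(5) = 5, then ψ(5) = 3, then χ(3) = 0. So (φψχ)(5) = 0.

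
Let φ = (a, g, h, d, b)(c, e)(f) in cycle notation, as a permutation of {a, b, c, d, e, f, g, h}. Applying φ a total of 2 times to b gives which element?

b lies in the 5-cycle (a, g, h, d, b).
Advancing 2 steps from b: b → a → g.

g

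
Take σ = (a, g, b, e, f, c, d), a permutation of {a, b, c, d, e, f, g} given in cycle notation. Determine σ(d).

In the cycle (a, g, b, e, f, c, d), d is followed by a, so σ(d) = a.

a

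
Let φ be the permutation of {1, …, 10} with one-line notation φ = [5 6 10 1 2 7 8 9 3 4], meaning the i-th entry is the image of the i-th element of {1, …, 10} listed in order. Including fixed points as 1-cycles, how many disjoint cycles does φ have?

The cycle decomposition is (1, 5, 2, 6, 7, 8, 9, 3, 10, 4), which has 1 cycle (counting 1-cycles).

1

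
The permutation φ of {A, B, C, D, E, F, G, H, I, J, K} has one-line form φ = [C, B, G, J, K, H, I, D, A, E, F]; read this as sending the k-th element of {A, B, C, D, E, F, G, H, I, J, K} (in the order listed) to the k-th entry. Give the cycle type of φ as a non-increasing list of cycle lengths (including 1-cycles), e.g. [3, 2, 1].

The disjoint cycles are (A, C, G, I)(B)(D, J, E, K, F, H), with lengths 6, 4, 1 in non-increasing order.

[6, 4, 1]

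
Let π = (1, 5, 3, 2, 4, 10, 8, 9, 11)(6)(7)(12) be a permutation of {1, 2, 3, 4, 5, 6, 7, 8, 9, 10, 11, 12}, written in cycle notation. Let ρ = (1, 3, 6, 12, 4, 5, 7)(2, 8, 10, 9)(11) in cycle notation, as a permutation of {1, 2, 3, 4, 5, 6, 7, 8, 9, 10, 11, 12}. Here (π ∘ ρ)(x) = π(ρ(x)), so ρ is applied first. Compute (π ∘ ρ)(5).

7

ρ(5) = 7, then π(7) = 7; composing gives (π ∘ ρ)(5) = 7.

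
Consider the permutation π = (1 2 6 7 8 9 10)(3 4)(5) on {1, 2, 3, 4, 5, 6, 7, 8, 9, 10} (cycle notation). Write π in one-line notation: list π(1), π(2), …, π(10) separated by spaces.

2 6 4 3 5 7 8 9 10 1

Each element maps to the next entry in its cycle (wrapping to the front): 1→2, 2→6, 3→4, 4→3, 5→5, 6→7, 7→8, 8→9, 9→10, 10→1.
Listing these in domain order gives 2 6 4 3 5 7 8 9 10 1.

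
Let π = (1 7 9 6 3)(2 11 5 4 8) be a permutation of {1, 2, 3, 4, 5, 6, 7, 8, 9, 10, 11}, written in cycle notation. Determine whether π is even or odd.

The cycle lengths are 5, 5, 1.
A cycle is odd iff its length is even; π has 0 even-length cycles, so sgn(π) = (−1)^0 and π is even.

even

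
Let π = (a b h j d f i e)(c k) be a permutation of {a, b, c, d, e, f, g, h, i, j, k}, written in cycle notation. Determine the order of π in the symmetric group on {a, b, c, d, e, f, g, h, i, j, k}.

The cycle type of π is (8, 2, 1).
Since disjoint cycles commute, ord(π) = lcm(8, 2) = 8.

8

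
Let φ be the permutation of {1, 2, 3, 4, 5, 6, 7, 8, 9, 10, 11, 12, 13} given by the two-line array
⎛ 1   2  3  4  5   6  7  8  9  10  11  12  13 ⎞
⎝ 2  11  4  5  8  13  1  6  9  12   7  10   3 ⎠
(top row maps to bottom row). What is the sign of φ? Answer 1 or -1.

-1

In disjoint-cycle form the cycle lengths are 6, 4, 2, 1.
A cycle of length ℓ contributes ℓ−1 transpositions, so φ is a product of 5 + 3 + 1 = 9 transpositions — odd.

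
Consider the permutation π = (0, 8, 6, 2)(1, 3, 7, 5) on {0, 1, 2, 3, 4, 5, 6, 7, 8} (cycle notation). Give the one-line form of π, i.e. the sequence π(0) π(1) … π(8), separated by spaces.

Each element maps to the next entry in its cycle (wrapping to the front): 0→8, 1→3, 2→0, 3→7, 4→4, 5→1, 6→2, 7→5, 8→6.
So the one-line form is 8 3 0 7 4 1 2 5 6.

8 3 0 7 4 1 2 5 6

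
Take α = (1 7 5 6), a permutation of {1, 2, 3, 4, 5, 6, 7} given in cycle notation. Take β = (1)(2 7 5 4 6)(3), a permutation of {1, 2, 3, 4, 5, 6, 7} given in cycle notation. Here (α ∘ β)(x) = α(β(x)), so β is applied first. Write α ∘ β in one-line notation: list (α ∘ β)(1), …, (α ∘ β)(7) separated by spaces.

Chase each element through β then α: 1 → 1 → 7; 2 → 7 → 5; 3 → 3 → 3; 4 → 6 → 1; 5 → 4 → 4; 6 → 2 → 2; 7 → 5 → 6.
So α ∘ β in one-line form is 7 5 3 1 4 2 6.

7 5 3 1 4 2 6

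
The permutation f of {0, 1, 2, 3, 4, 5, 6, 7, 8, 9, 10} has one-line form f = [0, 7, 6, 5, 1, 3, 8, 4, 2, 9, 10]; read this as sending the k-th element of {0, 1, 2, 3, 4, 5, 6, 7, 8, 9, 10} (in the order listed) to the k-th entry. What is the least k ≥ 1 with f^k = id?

The disjoint-cycle form of f has cycle lengths 3, 3, 2, 1, 1, 1.
The order of f is the least common multiple of its cycle lengths: lcm(3, 3, 2) = 6.

6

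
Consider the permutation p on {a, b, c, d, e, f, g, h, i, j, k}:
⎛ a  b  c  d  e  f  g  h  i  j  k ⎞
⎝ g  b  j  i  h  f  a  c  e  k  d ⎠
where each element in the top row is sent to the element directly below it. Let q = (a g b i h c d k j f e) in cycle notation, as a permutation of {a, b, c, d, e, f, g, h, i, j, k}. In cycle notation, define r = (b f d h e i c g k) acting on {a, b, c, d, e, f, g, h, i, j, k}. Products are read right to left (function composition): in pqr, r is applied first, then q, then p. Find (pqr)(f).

d

(pqr)(f) = p(q(r(f))). r(f) = d, then q(d) = k, then p(k) = d, so the result is d.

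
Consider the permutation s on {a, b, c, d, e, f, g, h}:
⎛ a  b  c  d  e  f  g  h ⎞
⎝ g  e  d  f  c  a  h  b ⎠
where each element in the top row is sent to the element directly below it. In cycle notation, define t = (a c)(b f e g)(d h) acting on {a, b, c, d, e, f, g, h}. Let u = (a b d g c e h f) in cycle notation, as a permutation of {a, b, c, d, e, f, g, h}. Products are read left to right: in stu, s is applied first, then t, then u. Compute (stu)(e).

b

Chase e: s(e) = c; t(c) = a; u(a) = b. Hence (stu)(e) = b.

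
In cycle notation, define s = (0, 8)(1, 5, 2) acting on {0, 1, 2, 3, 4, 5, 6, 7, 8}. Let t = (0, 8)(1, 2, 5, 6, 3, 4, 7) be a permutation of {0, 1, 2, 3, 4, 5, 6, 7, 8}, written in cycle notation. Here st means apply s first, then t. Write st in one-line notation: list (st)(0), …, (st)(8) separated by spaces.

0 6 2 4 7 5 3 1 8

(st)(x) = t(s(x)). Computing each image: t(s(0)) = t(8) = 0, t(s(1)) = t(5) = 6, t(s(2)) = t(1) = 2, t(s(3)) = t(3) = 4, t(s(4)) = t(4) = 7, t(s(5)) = t(2) = 5, t(s(6)) = t(6) = 3, t(s(7)) = t(7) = 1, t(s(8)) = t(0) = 8.
Hence st = [0 6 2 4 7 5 3 1 8].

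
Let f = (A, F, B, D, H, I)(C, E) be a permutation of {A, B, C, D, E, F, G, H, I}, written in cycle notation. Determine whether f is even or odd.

even

The cycle lengths are 6, 2, 1.
A cycle of length ℓ contributes ℓ−1 transpositions, so f is a product of 5 + 1 = 6 transpositions — even.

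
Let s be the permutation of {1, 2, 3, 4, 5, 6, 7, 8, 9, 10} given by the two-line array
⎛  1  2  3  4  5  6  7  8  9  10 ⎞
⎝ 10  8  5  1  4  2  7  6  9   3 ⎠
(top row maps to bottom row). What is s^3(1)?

Tracing 1 → 10 → … returns to 1 after 5 steps, so 1 lies in a 5-cycle (1 10 3 5 4).
Advancing 3 steps from 1: 1 → 10 → 3 → 5.

5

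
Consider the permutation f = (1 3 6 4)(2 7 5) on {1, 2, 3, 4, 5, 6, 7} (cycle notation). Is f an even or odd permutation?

odd

The cycle lengths are 4, 3.
A cycle is odd iff its length is even; f has 1 even-length cycle, so sgn(f) = (−1)^1 and f is odd.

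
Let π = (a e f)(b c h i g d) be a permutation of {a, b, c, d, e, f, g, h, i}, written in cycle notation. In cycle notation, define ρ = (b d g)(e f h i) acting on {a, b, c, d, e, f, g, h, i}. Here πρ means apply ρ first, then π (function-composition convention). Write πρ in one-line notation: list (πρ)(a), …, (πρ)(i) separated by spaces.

Chase each element through ρ then π: a → a → e; b → d → b; c → c → h; d → g → d; e → f → a; f → h → i; g → b → c; h → i → g; i → e → f.
So πρ in one-line form is e b h d a i c g f.

e b h d a i c g f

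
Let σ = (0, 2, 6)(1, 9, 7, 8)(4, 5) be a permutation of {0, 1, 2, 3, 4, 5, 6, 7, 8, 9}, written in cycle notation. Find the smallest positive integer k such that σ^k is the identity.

12

The disjoint cycles have lengths 4, 3, 2, 1.
The order of σ is the least common multiple of its cycle lengths: lcm(4, 3, 2) = 12.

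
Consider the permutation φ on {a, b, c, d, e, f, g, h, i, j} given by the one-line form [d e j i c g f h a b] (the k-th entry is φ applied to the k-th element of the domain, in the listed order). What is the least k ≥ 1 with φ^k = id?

Writing φ as disjoint cycles, the cycle lengths are 4, 3, 2, 1.
The order is lcm(4, 3, 2) = 12.

12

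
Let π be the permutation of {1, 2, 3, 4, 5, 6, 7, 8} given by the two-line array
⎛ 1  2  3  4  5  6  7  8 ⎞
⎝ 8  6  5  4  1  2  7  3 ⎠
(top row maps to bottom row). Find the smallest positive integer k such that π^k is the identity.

4

The disjoint-cycle form of π has cycle lengths 4, 2, 1, 1.
The order of π is the least common multiple of its cycle lengths: lcm(4, 2) = 4.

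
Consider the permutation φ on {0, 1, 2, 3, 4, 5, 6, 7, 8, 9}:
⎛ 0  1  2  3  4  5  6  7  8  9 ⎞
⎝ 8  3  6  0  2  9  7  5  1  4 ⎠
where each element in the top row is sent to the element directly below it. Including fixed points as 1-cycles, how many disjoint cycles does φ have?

2

The cycle decomposition is (0, 8, 1, 3)(2, 6, 7, 5, 9, 4), which has 2 cycles (counting 1-cycles).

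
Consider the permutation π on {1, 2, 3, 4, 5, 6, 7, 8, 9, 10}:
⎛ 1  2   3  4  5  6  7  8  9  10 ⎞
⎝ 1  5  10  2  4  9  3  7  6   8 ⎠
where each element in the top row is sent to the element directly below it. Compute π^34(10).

7

Tracing 10 → 8 → … returns to 10 after 4 steps, so 10 lies in a 4-cycle (3 10 8 7).
Powers repeat with period 4 on this cycle, and 34 mod 4 = 2, so π^34(10) = π^2(10).
Advancing 2 steps from 10: 10 → 8 → 7.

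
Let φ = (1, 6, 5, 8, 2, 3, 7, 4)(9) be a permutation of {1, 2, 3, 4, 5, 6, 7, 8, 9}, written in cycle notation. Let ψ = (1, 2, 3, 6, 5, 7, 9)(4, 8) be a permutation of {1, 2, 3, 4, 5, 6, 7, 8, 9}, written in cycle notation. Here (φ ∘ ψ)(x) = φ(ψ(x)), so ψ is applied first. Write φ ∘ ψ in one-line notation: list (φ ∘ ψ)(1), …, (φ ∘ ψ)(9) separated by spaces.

(φ ∘ ψ)(x) = φ(ψ(x)). Computing each image: φ(ψ(1)) = φ(2) = 3, φ(ψ(2)) = φ(3) = 7, φ(ψ(3)) = φ(6) = 5, φ(ψ(4)) = φ(8) = 2, φ(ψ(5)) = φ(7) = 4, φ(ψ(6)) = φ(5) = 8, φ(ψ(7)) = φ(9) = 9, φ(ψ(8)) = φ(4) = 1, φ(ψ(9)) = φ(1) = 6.
Hence φ ∘ ψ = [3 7 5 2 4 8 9 1 6].

3 7 5 2 4 8 9 1 6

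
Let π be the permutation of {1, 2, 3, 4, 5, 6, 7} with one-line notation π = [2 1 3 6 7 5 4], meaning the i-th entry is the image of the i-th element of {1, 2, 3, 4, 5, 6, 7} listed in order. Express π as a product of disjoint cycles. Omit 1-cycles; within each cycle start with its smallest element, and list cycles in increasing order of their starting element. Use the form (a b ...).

(1 2)(4 6 5 7)

Start at 1 and follow images: 1 → 2 → 1, giving the cycle (1 2).
Continuing from each remaining unvisited element yields (1 2)(4 6 5 7).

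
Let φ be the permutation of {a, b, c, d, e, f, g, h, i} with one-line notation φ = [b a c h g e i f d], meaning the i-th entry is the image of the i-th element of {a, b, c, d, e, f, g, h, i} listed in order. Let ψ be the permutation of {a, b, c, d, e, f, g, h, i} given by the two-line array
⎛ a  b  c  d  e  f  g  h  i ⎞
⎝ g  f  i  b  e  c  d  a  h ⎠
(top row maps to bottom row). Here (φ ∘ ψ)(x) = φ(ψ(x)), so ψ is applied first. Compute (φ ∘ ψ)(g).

h

(φ ∘ ψ)(g) = φ(ψ(g)). ψ(g) = d, then φ(d) = h. So (φ ∘ ψ)(g) = h.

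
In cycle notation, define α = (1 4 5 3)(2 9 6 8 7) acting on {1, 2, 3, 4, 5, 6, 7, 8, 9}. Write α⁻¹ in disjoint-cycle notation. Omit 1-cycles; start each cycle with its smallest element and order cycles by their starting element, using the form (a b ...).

The inverse reverses each cycle.
After reversing and putting each cycle's least element first, α⁻¹ = (1 3 5 4)(2 7 8 6 9).

(1 3 5 4)(2 7 8 6 9)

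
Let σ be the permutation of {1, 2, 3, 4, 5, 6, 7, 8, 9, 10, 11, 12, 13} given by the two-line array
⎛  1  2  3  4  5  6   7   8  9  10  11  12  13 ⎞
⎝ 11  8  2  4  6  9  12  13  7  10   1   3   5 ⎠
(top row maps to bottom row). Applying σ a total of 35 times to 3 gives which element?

Tracing 3 → 2 → … returns to 3 after 9 steps, so 3 lies in a 9-cycle (2, 8, 13, 5, 6, 9, 7, 12, 3).
Powers repeat with period 9 on this cycle, and 35 mod 9 = 8, so σ^35(3) = σ^8(3).
Advancing 8 steps from 3: 3 → 2 → 8 → 13 → 5 → 6 → 9 → 7 → 12.

12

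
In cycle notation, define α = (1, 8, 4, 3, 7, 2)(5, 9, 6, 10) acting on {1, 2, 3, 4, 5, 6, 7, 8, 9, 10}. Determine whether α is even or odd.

even

The cycle lengths are 6, 4.
A cycle is odd iff its length is even; α has 2 even-length cycles, so sgn(α) = (−1)^2 and α is even.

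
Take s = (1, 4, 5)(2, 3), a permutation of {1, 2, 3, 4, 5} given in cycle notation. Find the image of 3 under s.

In the cycle (2, 3), 3 is followed by 2, so s(3) = 2.

2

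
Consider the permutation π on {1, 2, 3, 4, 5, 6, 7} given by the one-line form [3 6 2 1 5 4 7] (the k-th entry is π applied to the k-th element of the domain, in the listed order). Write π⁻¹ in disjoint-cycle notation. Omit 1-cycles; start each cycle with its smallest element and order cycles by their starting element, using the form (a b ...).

First write π in disjoint cycles: (1 3 2 6 4).
Reversing each cycle (and rotating so the smallest element leads) gives π⁻¹ = (1 4 6 2 3).

(1 4 6 2 3)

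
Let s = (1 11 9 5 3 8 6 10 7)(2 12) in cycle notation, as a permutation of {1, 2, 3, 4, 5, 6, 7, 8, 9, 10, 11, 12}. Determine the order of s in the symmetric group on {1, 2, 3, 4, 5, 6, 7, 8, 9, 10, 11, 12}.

18

The cycle type of s is (9, 2, 1).
Since disjoint cycles commute, ord(s) = lcm(9, 2) = 18.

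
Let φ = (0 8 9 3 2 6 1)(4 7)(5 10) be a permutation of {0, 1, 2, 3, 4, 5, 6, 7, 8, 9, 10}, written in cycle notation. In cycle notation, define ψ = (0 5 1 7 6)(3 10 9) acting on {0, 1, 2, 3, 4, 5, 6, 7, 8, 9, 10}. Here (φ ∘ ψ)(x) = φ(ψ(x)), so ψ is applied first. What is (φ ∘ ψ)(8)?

9

ψ(8) = 8, then φ(8) = 9; composing gives (φ ∘ ψ)(8) = 9.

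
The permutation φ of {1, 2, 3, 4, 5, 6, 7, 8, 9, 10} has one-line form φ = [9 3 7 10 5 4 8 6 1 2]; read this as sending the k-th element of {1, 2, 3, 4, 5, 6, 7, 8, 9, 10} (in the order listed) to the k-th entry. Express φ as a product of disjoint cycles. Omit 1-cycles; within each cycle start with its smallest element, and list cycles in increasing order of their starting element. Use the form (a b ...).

(1 9)(2 3 7 8 6 4 10)

Start at 1 and follow images: 1 → 9 → 1, giving the cycle (1 9).
Continuing from each remaining unvisited element yields (1 9)(2 3 7 8 6 4 10).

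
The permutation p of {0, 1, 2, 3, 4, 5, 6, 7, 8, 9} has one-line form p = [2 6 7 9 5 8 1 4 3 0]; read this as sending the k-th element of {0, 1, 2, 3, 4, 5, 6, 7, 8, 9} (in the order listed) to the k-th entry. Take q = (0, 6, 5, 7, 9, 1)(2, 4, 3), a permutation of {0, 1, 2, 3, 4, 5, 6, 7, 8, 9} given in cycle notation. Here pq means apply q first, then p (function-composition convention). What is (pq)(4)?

First apply q: q(4) = 3, then p(3) = 9. Thus (pq)(4) = 9.

9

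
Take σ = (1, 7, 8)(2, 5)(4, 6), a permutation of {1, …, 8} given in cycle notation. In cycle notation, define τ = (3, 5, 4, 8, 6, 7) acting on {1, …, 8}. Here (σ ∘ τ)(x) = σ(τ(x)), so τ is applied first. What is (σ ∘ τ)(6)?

8

(σ ∘ τ)(6) = σ(τ(6)). τ(6) = 7, then σ(7) = 8. So (σ ∘ τ)(6) = 8.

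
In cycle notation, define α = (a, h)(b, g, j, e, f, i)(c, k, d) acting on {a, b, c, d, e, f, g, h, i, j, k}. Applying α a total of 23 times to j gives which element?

j lies in the 6-cycle (b, g, j, e, f, i).
Since the cycle has length 6, α^23 acts on it the same as α^5 (23 mod 6 = 5).
Stepping 5 places around the cycle: j → e → f → i → b → g.

g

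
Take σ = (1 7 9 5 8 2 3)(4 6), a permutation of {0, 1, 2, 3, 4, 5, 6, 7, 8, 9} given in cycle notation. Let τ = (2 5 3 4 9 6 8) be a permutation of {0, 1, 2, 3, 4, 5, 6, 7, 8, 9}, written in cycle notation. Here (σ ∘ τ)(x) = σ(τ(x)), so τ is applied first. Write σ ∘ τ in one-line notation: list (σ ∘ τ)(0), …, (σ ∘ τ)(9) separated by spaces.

0 7 8 6 5 1 2 9 3 4

(σ ∘ τ)(x) = σ(τ(x)). Computing each image: σ(τ(0)) = σ(0) = 0, σ(τ(1)) = σ(1) = 7, σ(τ(2)) = σ(5) = 8, σ(τ(3)) = σ(4) = 6, σ(τ(4)) = σ(9) = 5, σ(τ(5)) = σ(3) = 1, σ(τ(6)) = σ(8) = 2, σ(τ(7)) = σ(7) = 9, σ(τ(8)) = σ(2) = 3, σ(τ(9)) = σ(6) = 4.
Hence σ ∘ τ = [0 7 8 6 5 1 2 9 3 4].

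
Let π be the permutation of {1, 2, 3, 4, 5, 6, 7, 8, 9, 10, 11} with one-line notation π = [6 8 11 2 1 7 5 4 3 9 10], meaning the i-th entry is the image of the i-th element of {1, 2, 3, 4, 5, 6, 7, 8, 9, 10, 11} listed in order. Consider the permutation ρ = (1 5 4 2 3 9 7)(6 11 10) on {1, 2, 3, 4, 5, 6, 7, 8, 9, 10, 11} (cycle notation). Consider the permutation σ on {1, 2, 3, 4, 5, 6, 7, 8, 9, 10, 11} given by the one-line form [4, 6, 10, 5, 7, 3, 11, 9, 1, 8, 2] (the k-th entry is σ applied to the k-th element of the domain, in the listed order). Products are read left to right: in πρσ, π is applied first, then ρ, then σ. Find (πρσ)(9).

(πρσ)(9) = σ(ρ(π(9))). π(9) = 3, then ρ(3) = 9, then σ(9) = 1, so the result is 1.

1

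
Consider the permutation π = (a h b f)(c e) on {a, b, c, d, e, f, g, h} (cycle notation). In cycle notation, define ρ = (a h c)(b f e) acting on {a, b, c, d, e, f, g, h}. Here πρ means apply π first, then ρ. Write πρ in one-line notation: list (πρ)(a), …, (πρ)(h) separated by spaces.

(πρ)(x) = ρ(π(x)). Computing each image: ρ(π(a)) = ρ(h) = c, ρ(π(b)) = ρ(f) = e, ρ(π(c)) = ρ(e) = b, ρ(π(d)) = ρ(d) = d, ρ(π(e)) = ρ(c) = a, ρ(π(f)) = ρ(a) = h, ρ(π(g)) = ρ(g) = g, ρ(π(h)) = ρ(b) = f.
Hence πρ = [c e b d a h g f].

c e b d a h g f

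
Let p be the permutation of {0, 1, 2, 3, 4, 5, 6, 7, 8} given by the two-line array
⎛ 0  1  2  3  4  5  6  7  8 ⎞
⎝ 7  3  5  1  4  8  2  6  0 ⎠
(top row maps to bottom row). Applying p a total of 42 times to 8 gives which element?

8

Tracing 8 → 0 → … returns to 8 after 6 steps, so 8 lies in a 6-cycle (0, 7, 6, 2, 5, 8).
On a 6-cycle, p^6 is the identity, so p^42 = p^0 there (42 ≡ 0 mod 6).
So p^42(8) = 8.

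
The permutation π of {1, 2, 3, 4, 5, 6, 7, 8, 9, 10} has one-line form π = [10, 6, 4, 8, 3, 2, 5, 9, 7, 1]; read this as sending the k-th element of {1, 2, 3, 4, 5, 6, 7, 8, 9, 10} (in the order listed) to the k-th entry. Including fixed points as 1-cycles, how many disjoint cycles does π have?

The cycle decomposition is (1, 10)(2, 6)(3, 4, 8, 9, 7, 5), which has 3 cycles (counting 1-cycles).

3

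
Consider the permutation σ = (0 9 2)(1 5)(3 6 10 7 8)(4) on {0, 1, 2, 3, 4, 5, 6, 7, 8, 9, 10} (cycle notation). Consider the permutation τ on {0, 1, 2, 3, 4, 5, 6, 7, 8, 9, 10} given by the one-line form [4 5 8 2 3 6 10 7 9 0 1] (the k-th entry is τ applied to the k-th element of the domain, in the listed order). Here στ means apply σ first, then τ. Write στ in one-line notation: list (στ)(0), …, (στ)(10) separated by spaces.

(στ)(x) = τ(σ(x)). Computing each image: τ(σ(0)) = τ(9) = 0, τ(σ(1)) = τ(5) = 6, τ(σ(2)) = τ(0) = 4, τ(σ(3)) = τ(6) = 10, τ(σ(4)) = τ(4) = 3, τ(σ(5)) = τ(1) = 5, τ(σ(6)) = τ(10) = 1, τ(σ(7)) = τ(8) = 9, τ(σ(8)) = τ(3) = 2, τ(σ(9)) = τ(2) = 8, τ(σ(10)) = τ(7) = 7.
Hence στ = [0 6 4 10 3 5 1 9 2 8 7].

0 6 4 10 3 5 1 9 2 8 7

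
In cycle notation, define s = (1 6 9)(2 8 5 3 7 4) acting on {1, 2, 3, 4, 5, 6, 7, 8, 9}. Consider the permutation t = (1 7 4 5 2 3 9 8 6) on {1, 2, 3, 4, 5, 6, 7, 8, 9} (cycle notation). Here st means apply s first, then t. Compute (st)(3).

4

(st)(3) = t(s(3)). s(3) = 7, then t(7) = 4. So (st)(3) = 4.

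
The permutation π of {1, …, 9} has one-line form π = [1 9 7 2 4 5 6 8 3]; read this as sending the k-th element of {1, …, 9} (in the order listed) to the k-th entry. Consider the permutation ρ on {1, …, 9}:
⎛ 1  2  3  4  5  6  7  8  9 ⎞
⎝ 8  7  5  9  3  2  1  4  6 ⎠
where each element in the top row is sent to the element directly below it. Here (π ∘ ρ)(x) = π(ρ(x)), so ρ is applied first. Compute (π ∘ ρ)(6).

ρ(6) = 2, then π(2) = 9; composing gives (π ∘ ρ)(6) = 9.

9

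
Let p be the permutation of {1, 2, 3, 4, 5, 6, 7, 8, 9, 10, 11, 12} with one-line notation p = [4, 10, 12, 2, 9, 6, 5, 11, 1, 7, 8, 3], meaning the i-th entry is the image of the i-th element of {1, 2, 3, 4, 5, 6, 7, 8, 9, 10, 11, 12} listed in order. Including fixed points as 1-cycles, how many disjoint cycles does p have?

The cycle decomposition is (1 4 2 10 7 5 9)(3 12)(6)(8 11), which has 4 cycles (counting 1-cycles).

4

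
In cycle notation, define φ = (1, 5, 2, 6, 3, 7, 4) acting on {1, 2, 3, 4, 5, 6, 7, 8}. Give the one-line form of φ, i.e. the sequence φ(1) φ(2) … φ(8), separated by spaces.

Image by image: 1→5, 2→6, 3→7, 4→1, 5→2, 6→3, 7→4, 8→8.
Listing these in domain order gives 5 6 7 1 2 3 4 8.

5 6 7 1 2 3 4 8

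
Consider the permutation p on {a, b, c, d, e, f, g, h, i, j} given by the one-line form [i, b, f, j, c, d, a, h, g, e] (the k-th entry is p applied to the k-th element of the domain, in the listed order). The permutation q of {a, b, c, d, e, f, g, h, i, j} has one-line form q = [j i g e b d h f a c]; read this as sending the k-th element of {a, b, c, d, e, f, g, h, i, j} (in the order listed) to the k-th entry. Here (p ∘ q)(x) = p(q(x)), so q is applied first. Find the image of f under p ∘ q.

j

q(f) = d, then p(d) = j; composing gives (p ∘ q)(f) = j.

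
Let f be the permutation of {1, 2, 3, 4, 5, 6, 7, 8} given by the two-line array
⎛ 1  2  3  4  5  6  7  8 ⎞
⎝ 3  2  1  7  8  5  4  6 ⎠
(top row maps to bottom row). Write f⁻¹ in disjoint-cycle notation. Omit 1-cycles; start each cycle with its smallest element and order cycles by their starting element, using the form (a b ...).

The cycle decomposition of f is (1 3)(4 7)(5 8 6).
Reversing each cycle (and rotating so the smallest element leads) gives f⁻¹ = (1 3)(4 7)(5 6 8).

(1 3)(4 7)(5 6 8)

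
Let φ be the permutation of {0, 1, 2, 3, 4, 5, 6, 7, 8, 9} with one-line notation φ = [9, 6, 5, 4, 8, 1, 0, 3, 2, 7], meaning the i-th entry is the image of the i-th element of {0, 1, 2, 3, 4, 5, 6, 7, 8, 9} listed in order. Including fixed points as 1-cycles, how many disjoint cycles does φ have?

1

The cycle decomposition is (0, 9, 7, 3, 4, 8, 2, 5, 1, 6), which has 1 cycle (counting 1-cycles).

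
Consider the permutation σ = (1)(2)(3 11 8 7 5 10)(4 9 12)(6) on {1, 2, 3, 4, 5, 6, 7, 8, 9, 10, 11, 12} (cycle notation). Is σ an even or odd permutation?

The cycle lengths are 6, 3, 1, 1, 1.
A cycle is odd iff its length is even; σ has 1 even-length cycle, so sgn(σ) = (−1)^1 and σ is odd.

odd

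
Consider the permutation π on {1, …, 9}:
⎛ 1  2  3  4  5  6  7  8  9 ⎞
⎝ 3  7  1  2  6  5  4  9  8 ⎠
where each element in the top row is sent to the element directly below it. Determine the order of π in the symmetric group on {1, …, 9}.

Decomposing into disjoint cycles gives cycle lengths 3, 2, 2, 2.
Since disjoint cycles commute, ord(π) = lcm(3, 2, 2, 2) = 6.

6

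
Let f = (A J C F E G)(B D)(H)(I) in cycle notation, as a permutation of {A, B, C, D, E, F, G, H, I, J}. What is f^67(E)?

E lies in the 6-cycle (A J C F E G).
Powers repeat with period 6 on this cycle, and 67 mod 6 = 1, so f^67(E) = f^1(E).
Stepping 1 place around the cycle: E → G.

G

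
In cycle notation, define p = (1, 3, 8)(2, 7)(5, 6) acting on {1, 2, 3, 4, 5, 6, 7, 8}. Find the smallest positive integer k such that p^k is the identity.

The disjoint cycles have lengths 3, 2, 2, 1.
The order of p is the least common multiple of its cycle lengths: lcm(3, 2, 2) = 6.

6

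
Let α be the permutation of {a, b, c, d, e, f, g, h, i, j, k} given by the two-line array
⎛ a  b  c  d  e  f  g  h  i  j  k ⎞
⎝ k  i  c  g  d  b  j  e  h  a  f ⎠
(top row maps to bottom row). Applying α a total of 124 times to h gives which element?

j

Tracing h → e → … returns to h after 10 steps, so h lies in a 10-cycle (a, k, f, b, i, h, e, d, g, j).
On a 10-cycle, α^10 is the identity, so α^124 = α^4 there (124 ≡ 4 mod 10).
Stepping 4 places around the cycle: h → e → d → g → j.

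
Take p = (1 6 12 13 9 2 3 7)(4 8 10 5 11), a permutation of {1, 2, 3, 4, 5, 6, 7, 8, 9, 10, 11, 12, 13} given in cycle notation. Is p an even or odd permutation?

The cycle lengths are 8, 5.
A cycle is odd iff its length is even; p has 1 even-length cycle, so sgn(p) = (−1)^1 and p is odd.

odd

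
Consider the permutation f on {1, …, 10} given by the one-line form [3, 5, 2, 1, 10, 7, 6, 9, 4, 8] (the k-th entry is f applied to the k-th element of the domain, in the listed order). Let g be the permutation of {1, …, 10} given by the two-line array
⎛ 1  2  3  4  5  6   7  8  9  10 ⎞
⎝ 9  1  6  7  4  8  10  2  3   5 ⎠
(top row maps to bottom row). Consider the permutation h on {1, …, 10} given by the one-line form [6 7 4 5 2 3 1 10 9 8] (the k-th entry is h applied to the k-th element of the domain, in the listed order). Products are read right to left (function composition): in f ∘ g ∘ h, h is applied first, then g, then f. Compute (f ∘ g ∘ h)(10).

5

Apply the permutations in order: h(10) = 8, then g(8) = 2, then f(2) = 5. So (f ∘ g ∘ h)(10) = 5.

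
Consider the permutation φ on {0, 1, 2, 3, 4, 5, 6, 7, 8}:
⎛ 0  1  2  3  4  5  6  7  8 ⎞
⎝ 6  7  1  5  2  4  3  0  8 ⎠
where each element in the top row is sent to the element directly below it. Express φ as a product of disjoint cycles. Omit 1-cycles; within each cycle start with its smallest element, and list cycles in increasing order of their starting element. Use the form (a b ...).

(0 6 3 5 4 2 1 7)

From 0: 0 → 6 → 3 → 5 → 4 → 2 → 1 → 7 → 0, closing the cycle (0 6 3 5 4 2 1 7).
Continuing from each remaining unvisited element yields (0 6 3 5 4 2 1 7).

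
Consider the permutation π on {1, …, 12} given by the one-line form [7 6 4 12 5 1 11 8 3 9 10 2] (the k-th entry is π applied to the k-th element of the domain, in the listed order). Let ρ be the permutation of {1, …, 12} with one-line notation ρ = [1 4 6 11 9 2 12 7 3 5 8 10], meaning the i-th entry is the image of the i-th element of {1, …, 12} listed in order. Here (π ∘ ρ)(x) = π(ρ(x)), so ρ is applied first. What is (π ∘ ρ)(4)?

10

ρ(4) = 11, then π(11) = 10; composing gives (π ∘ ρ)(4) = 10.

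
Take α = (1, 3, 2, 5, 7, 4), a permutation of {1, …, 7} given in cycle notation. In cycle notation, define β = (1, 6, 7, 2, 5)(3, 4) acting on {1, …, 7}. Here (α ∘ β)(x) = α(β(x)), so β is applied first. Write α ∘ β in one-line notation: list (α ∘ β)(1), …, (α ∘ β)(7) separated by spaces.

6 7 1 2 3 4 5

(α ∘ β)(x) = α(β(x)). Computing each image: α(β(1)) = α(6) = 6, α(β(2)) = α(5) = 7, α(β(3)) = α(4) = 1, α(β(4)) = α(3) = 2, α(β(5)) = α(1) = 3, α(β(6)) = α(7) = 4, α(β(7)) = α(2) = 5.
Hence α ∘ β = [6 7 1 2 3 4 5].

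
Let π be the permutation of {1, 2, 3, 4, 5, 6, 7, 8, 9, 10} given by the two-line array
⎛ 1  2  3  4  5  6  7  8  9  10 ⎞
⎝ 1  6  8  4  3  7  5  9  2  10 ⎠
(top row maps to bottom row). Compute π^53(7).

9

Tracing 7 → 5 → … returns to 7 after 7 steps, so 7 lies in a 7-cycle (2, 6, 7, 5, 3, 8, 9).
Since the cycle has length 7, π^53 acts on it the same as π^4 (53 mod 7 = 4).
Stepping 4 places around the cycle: 7 → 5 → 3 → 8 → 9.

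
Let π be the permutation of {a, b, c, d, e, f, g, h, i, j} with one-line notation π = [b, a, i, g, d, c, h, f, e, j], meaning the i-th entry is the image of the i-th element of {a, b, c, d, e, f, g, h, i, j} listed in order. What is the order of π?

14

The disjoint-cycle form of π has cycle lengths 7, 2, 1.
The order is lcm(7, 2) = 14.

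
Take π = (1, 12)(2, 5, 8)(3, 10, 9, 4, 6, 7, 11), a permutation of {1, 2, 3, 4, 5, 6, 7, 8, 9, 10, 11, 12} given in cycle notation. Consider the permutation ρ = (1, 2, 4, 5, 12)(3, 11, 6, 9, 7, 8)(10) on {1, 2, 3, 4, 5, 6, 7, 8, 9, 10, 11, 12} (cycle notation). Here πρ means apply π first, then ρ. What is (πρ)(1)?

First apply π: π(1) = 12, then ρ(12) = 1. Thus (πρ)(1) = 1.

1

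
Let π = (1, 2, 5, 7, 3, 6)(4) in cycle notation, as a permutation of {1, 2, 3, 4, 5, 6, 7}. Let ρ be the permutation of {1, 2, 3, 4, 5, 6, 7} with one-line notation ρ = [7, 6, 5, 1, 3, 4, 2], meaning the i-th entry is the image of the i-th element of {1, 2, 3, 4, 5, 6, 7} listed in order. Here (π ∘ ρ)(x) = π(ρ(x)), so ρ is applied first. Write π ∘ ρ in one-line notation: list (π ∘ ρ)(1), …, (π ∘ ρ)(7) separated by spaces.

(π ∘ ρ)(x) = π(ρ(x)). Computing each image: π(ρ(1)) = π(7) = 3, π(ρ(2)) = π(6) = 1, π(ρ(3)) = π(5) = 7, π(ρ(4)) = π(1) = 2, π(ρ(5)) = π(3) = 6, π(ρ(6)) = π(4) = 4, π(ρ(7)) = π(2) = 5.
Hence π ∘ ρ = [3 1 7 2 6 4 5].

3 1 7 2 6 4 5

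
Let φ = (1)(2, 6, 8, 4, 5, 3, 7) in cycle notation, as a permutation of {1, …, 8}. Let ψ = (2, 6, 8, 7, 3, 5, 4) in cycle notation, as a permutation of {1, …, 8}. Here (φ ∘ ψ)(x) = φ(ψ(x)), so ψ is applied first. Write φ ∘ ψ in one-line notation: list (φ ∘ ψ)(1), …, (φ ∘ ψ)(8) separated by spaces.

Chase each element through ψ then φ: 1 → 1 → 1; 2 → 6 → 8; 3 → 5 → 3; 4 → 2 → 6; 5 → 4 → 5; 6 → 8 → 4; 7 → 3 → 7; 8 → 7 → 2.
So φ ∘ ψ in one-line form is 1 8 3 6 5 4 7 2.

1 8 3 6 5 4 7 2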